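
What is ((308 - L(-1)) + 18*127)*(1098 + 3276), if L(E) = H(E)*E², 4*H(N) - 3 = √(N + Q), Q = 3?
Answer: 22685751/2 - 2187*√2/2 ≈ 1.1341e+7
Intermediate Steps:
H(N) = ¾ + √(3 + N)/4 (H(N) = ¾ + √(N + 3)/4 = ¾ + √(3 + N)/4)
L(E) = E²*(¾ + √(3 + E)/4) (L(E) = (¾ + √(3 + E)/4)*E² = E²*(¾ + √(3 + E)/4))
((308 - L(-1)) + 18*127)*(1098 + 3276) = ((308 - (-1)²*(3 + √(3 - 1))/4) + 18*127)*(1098 + 3276) = ((308 - (3 + √2)/4) + 2286)*4374 = ((308 - (¾ + √2/4)) + 2286)*4374 = ((308 + (-¾ - √2/4)) + 2286)*4374 = ((1229/4 - √2/4) + 2286)*4374 = (10373/4 - √2/4)*4374 = 22685751/2 - 2187*√2/2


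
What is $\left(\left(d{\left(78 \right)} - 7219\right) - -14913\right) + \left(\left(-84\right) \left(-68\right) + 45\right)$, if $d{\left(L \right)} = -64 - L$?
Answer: $13309$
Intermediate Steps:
$\left(\left(d{\left(78 \right)} - 7219\right) - -14913\right) + \left(\left(-84\right) \left(-68\right) + 45\right) = \left(\left(\left(-64 - 78\right) - 7219\right) - -14913\right) + \left(\left(-84\right) \left(-68\right) + 45\right) = \left(\left(\left(-64 - 78\right) - 7219\right) + 14913\right) + \left(5712 + 45\right) = \left(\left(-142 - 7219\right) + 14913\right) + 5757 = \left(-7361 + 14913\right) + 5757 = 7552 + 5757 = 13309$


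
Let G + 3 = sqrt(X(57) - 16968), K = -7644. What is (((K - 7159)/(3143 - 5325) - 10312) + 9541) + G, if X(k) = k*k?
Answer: -1674065/2182 + I*sqrt(13719) ≈ -767.22 + 117.13*I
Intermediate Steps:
X(k) = k**2
G = -3 + I*sqrt(13719) (G = -3 + sqrt(57**2 - 16968) = -3 + sqrt(3249 - 16968) = -3 + sqrt(-13719) = -3 + I*sqrt(13719) ≈ -3.0 + 117.13*I)
(((K - 7159)/(3143 - 5325) - 10312) + 9541) + G = (((-7644 - 7159)/(3143 - 5325) - 10312) + 9541) + (-3 + I*sqrt(13719)) = ((-14803/(-2182) - 10312) + 9541) + (-3 + I*sqrt(13719)) = ((-14803*(-1/2182) - 10312) + 9541) + (-3 + I*sqrt(13719)) = ((14803/2182 - 10312) + 9541) + (-3 + I*sqrt(13719)) = (-22485981/2182 + 9541) + (-3 + I*sqrt(13719)) = -1667519/2182 + (-3 + I*sqrt(13719)) = -1674065/2182 + I*sqrt(13719)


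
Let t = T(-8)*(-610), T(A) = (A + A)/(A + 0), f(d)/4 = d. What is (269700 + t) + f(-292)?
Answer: 267312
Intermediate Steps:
f(d) = 4*d
T(A) = 2 (T(A) = (2*A)/A = 2)
t = -1220 (t = 2*(-610) = -1220)
(269700 + t) + f(-292) = (269700 - 1220) + 4*(-292) = 268480 - 1168 = 267312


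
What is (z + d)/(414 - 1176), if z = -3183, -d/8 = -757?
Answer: -2873/762 ≈ -3.7703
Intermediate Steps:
d = 6056 (d = -8*(-757) = 6056)
(z + d)/(414 - 1176) = (-3183 + 6056)/(414 - 1176) = 2873/(-762) = 2873*(-1/762) = -2873/762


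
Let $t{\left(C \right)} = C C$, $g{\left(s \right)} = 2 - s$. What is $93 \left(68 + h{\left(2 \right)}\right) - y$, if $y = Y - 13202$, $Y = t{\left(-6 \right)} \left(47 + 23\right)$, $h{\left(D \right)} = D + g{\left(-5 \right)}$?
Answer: $17843$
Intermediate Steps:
$t{\left(C \right)} = C^{2}$
$h{\left(D \right)} = 7 + D$ ($h{\left(D \right)} = D + \left(2 - -5\right) = D + \left(2 + 5\right) = D + 7 = 7 + D$)
$Y = 2520$ ($Y = \left(-6\right)^{2} \left(47 + 23\right) = 36 \cdot 70 = 2520$)
$y = -10682$ ($y = 2520 - 13202 = -10682$)
$93 \left(68 + h{\left(2 \right)}\right) - y = 93 \left(68 + \left(7 + 2\right)\right) - -10682 = 93 \left(68 + 9\right) + 10682 = 93 \cdot 77 + 10682 = 7161 + 10682 = 17843$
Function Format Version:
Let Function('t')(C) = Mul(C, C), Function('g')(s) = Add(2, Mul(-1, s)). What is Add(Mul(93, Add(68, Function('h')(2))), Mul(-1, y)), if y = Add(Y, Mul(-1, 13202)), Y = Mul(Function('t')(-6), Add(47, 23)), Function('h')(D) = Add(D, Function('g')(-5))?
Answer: 17843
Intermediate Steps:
Function('t')(C) = Pow(C, 2)
Function('h')(D) = Add(7, D) (Function('h')(D) = Add(D, Add(2, Mul(-1, -5))) = Add(D, Add(2, 5)) = Add(D, 7) = Add(7, D))
Y = 2520 (Y = Mul(Pow(-6, 2), Add(47, 23)) = Mul(36, 70) = 2520)
y = -10682 (y = Add(2520, Mul(-1, 13202)) = Add(2520, -13202) = -10682)
Add(Mul(93, Add(68, Function('h')(2))), Mul(-1, y)) = Add(Mul(93, Add(68, Add(7, 2))), Mul(-1, -10682)) = Add(Mul(93, Add(68, 9)), 10682) = Add(Mul(93, 77), 10682) = Add(7161, 10682) = 17843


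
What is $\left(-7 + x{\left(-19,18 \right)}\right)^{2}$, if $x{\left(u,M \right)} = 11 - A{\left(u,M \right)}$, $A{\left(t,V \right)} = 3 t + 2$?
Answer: $3481$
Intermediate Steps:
$A{\left(t,V \right)} = 2 + 3 t$
$x{\left(u,M \right)} = 9 - 3 u$ ($x{\left(u,M \right)} = 11 - \left(2 + 3 u\right) = 9 - 3 u$)
$\left(-7 + x{\left(-19,18 \right)}\right)^{2} = \left(-7 + \left(9 - -57\right)\right)^{2} = \left(-7 + \left(9 + 57\right)\right)^{2} = \left(-7 + 66\right)^{2} = 59^{2} = 3481$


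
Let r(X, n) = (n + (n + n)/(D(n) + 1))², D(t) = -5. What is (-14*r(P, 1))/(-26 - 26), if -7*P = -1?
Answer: 7/104 ≈ 0.067308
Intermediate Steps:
P = ⅐ (P = -⅐*(-1) = ⅐ ≈ 0.14286)
r(X, n) = n²/4 (r(X, n) = (n + (n + n)/(-5 + 1))² = (n + (2*n)/(-4))² = (n + (2*n)*(-¼))² = (n - n/2)² = (n/2)² = n²/4)
(-14*r(P, 1))/(-26 - 26) = (-7*1²/2)/(-26 - 26) = -7/2/(-52) = -14*¼*(-1/52) = -7/2*(-1/52) = 7/104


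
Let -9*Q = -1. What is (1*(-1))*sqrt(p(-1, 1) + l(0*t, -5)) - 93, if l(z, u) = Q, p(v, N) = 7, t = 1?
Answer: -287/3 ≈ -95.667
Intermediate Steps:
Q = 1/9 (Q = -1/9*(-1) = 1/9 ≈ 0.11111)
l(z, u) = 1/9
(1*(-1))*sqrt(p(-1, 1) + l(0*t, -5)) - 93 = (1*(-1))*sqrt(7 + 1/9) - 93 = -sqrt(64/9) - 93 = -1*8/3 - 93 = -8/3 - 93 = -287/3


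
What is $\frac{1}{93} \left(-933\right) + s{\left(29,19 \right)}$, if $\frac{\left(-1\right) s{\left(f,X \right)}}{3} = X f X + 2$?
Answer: $- \frac{974114}{31} \approx -31423.0$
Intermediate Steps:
$s{\left(f,X \right)} = -6 - 3 f X^{2}$ ($s{\left(f,X \right)} = - 3 \left(X f X + 2\right) = - 3 \left(f X^{2} + 2\right) = - 3 \left(2 + f X^{2}\right) = -6 - 3 f X^{2}$)
$\frac{1}{93} \left(-933\right) + s{\left(29,19 \right)} = \frac{1}{93} \left(-933\right) - \left(6 + 87 \cdot 19^{2}\right) = \frac{1}{93} \left(-933\right) - \left(6 + 87 \cdot 361\right) = - \frac{311}{31} - 31413 = - \frac{974114}{31}$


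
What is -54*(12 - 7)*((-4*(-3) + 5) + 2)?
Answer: -5130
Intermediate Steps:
-54*(12 - 7)*((-4*(-3) + 5) + 2) = -270*((12 + 5) + 2) = -270*(17 + 2) = -270*19 = -54*95 = -5130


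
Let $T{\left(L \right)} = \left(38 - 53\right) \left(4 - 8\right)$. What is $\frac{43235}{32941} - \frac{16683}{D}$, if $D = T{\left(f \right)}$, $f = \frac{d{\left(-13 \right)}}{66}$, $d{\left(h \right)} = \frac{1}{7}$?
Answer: $- \frac{182320201}{658820} \approx -276.74$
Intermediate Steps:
$d{\left(h \right)} = \frac{1}{7}$
$f = \frac{1}{462}$ ($f = \frac{1}{7 \cdot 66} = \frac{1}{7} \cdot \frac{1}{66} = \frac{1}{462} \approx 0.0021645$)
$T{\left(L \right)} = 60$ ($T{\left(L \right)} = \left(-15\right) \left(-4\right) = 60$)
$D = 60$
$\frac{43235}{32941} - \frac{16683}{D} = \frac{43235}{32941} - \frac{16683}{60} = 43235 \cdot \frac{1}{32941} - \frac{5561}{20} = \frac{43235}{32941} - \frac{5561}{20} = - \frac{182320201}{658820}$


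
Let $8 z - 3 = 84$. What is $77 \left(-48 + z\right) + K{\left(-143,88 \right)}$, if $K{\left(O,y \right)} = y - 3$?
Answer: $- \frac{22189}{8} \approx -2773.6$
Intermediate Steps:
$K{\left(O,y \right)} = -3 + y$
$z = \frac{87}{8}$ ($z = \frac{3}{8} + \frac{1}{8} \cdot 84 = \frac{3}{8} + \frac{21}{2} = \frac{87}{8} \approx 10.875$)
$77 \left(-48 + z\right) + K{\left(-143,88 \right)} = 77 \left(-48 + \frac{87}{8}\right) + \left(-3 + 88\right) = 77 \left(- \frac{297}{8}\right) + 85 = - \frac{22869}{8} + 85 = - \frac{22189}{8}$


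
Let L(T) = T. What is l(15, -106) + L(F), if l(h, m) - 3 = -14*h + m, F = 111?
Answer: -202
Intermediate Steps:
l(h, m) = 3 + m - 14*h (l(h, m) = 3 + (-14*h + m) = 3 + (m - 14*h) = 3 + m - 14*h)
l(15, -106) + L(F) = (3 - 106 - 14*15) + 111 = (3 - 106 - 210) + 111 = -313 + 111 = -202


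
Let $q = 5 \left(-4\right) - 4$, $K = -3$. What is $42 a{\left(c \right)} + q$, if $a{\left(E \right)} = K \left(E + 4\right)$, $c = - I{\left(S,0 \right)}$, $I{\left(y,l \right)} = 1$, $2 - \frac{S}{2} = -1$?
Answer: $-402$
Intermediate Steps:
$S = 6$ ($S = 4 - -2 = 4 + 2 = 6$)
$q = -24$ ($q = -20 - 4 = -24$)
$c = -1$ ($c = \left(-1\right) 1 = -1$)
$a{\left(E \right)} = -12 - 3 E$ ($a{\left(E \right)} = - 3 \left(E + 4\right) = - 3 \left(4 + E\right) = -12 - 3 E$)
$42 a{\left(c \right)} + q = 42 \left(-12 - -3\right) - 24 = 42 \left(-12 + 3\right) - 24 = 42 \left(-9\right) - 24 = -378 - 24 = -402$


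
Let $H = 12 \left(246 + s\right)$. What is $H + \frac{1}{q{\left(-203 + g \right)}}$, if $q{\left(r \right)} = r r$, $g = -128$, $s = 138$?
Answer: $\frac{504857089}{109561} \approx 4608.0$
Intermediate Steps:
$H = 4608$ ($H = 12 \left(246 + 138\right) = 12 \cdot 384 = 4608$)
$q{\left(r \right)} = r^{2}$
$H + \frac{1}{q{\left(-203 + g \right)}} = 4608 + \frac{1}{\left(-203 - 128\right)^{2}} = 4608 + \frac{1}{\left(-331\right)^{2}} = 4608 + \frac{1}{109561} = \frac{504857089}{109561}$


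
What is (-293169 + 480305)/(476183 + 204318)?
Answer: 187136/680501 ≈ 0.27500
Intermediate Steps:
(-293169 + 480305)/(476183 + 204318) = 187136/680501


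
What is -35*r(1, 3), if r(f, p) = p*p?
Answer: -315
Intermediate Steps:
r(f, p) = p**2
-35*r(1, 3) = -35*3**2 = -35*9 = -315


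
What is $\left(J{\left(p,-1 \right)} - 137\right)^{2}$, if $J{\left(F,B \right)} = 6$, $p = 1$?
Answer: $17161$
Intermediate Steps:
$\left(J{\left(p,-1 \right)} - 137\right)^{2} = \left(6 - 137\right)^{2} = \left(-131\right)^{2} = 17161$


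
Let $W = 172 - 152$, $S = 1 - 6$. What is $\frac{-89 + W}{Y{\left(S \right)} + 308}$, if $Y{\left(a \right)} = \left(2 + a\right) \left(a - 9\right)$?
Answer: $- \frac{69}{350} \approx -0.19714$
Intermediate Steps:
$S = -5$
$Y{\left(a \right)} = \left(-9 + a\right) \left(2 + a\right)$ ($Y{\left(a \right)} = \left(2 + a\right) \left(-9 + a\right) = \left(-9 + a\right) \left(2 + a\right)$)
$W = 20$ ($W = 172 - 152 = 20$)
$\frac{-89 + W}{Y{\left(S \right)} + 308} = \frac{-89 + 20}{\left(-18 + \left(-5\right)^{2} - -35\right) + 308} = - \frac{69}{\left(-18 + 25 + 35\right) + 308} = - \frac{69}{42 + 308} = - \frac{69}{350}$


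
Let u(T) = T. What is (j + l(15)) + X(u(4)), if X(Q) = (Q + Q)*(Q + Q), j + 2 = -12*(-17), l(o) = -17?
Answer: 249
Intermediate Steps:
j = 202 (j = -2 - 12*(-17) = -2 + 204 = 202)
X(Q) = 4*Q² (X(Q) = (2*Q)*(2*Q) = 4*Q²)
(j + l(15)) + X(u(4)) = (202 - 17) + 4*4² = 185 + 4*16 = 185 + 64 = 249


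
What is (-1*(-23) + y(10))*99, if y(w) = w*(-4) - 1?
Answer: -1782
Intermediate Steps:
y(w) = -1 - 4*w (y(w) = -4*w - 1 = -1 - 4*w)
(-1*(-23) + y(10))*99 = (-1*(-23) + (-1 - 4*10))*99 = (23 + (-1 - 40))*99 = (23 - 41)*99 = -18*99 = -1782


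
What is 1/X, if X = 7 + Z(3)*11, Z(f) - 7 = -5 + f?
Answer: 1/62 ≈ 0.016129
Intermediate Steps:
Z(f) = 2 + f (Z(f) = 7 + (-5 + f) = 2 + f)
X = 62 (X = 7 + (2 + 3)*11 = 7 + 5*11 = 7 + 55 = 62)
1/X = 1/62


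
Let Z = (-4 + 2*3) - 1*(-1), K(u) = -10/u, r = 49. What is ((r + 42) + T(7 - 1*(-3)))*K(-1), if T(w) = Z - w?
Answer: 840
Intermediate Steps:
Z = 3 (Z = (-4 + 6) + 1 = 2 + 1 = 3)
T(w) = 3 - w
((r + 42) + T(7 - 1*(-3)))*K(-1) = ((49 + 42) + (3 - (7 - 1*(-3))))*(-10/(-1)) = (91 + (3 - (7 + 3)))*(-10*(-1)) = (91 + (3 - 1*10))*10 = (91 + (3 - 10))*10 = (91 - 7)*10 = 84*10 = 840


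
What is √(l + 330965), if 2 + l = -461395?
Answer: 8*I*√2038 ≈ 361.15*I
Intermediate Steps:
l = -461397 (l = -2 - 461395 = -461397)
√(l + 330965) = √(-461397 + 330965) = √(-130432) = 8*I*√2038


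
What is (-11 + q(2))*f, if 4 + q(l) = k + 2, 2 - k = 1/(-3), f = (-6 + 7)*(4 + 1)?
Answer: -160/3 ≈ -53.333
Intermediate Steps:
f = 5 (f = 1*5 = 5)
k = 7/3 (k = 2 - 1/(-3) = 2 - (-1)/3 = 2 - 1*(-⅓) = 2 + ⅓ = 7/3 ≈ 2.3333)
q(l) = ⅓ (q(l) = -4 + (7/3 + 2) = -4 + 13/3 = ⅓)
(-11 + q(2))*f = (-11 + ⅓)*5 = -32/3*5 = -160/3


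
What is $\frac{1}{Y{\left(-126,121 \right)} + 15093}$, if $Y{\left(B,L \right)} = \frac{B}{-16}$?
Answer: $\frac{8}{120807} \approx 6.6221 \cdot 10^{-5}$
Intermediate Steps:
$Y{\left(B,L \right)} = - \frac{B}{16}$ ($Y{\left(B,L \right)} = B \left(- \frac{1}{16}\right) = - \frac{B}{16}$)
$\frac{1}{Y{\left(-126,121 \right)} + 15093} = \frac{1}{\left(- \frac{1}{16}\right) \left(-126\right) + 15093} = \frac{1}{\frac{63}{8} + 15093} = \frac{1}{\frac{120807}{8}} = \frac{8}{120807}$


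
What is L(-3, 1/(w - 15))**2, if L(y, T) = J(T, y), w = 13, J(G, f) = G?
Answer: 1/4 ≈ 0.25000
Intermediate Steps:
L(y, T) = T
L(-3, 1/(w - 15))**2 = (1/(13 - 15))**2 = (1/(-2))**2 = (-1/2)**2 = 1/4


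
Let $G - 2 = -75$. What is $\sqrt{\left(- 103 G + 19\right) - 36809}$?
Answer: $i \sqrt{29271} \approx 171.09 i$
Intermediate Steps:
$G = -73$ ($G = 2 - 75 = -73$)
$\sqrt{\left(- 103 G + 19\right) - 36809} = \sqrt{\left(\left(-103\right) \left(-73\right) + 19\right) - 36809} = \sqrt{\left(7519 + 19\right) - 36809} = \sqrt{7538 - 36809} = \sqrt{-29271} = i \sqrt{29271}$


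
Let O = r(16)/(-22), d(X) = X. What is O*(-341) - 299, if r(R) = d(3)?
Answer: -505/2 ≈ -252.50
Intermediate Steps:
r(R) = 3
O = -3/22 (O = 3/(-22) = 3*(-1/22) = -3/22 ≈ -0.13636)
O*(-341) - 299 = -3/22*(-341) - 299 = 93/2 - 299 = -505/2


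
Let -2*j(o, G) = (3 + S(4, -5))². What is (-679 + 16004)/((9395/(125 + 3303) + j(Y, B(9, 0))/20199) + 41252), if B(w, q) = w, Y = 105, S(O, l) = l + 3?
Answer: 212227257180/571313569447 ≈ 0.37147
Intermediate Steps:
S(O, l) = 3 + l
j(o, G) = -½ (j(o, G) = -(3 + (3 - 5))²/2 = -(3 - 2)²/2 = -½*1² = -½*1 = -½)
(-679 + 16004)/((9395/(125 + 3303) + j(Y, B(9, 0))/20199) + 41252) = (-679 + 16004)/((9395/(125 + 3303) - ½/20199) + 41252) = 15325/((9395/3428 - ½*1/20199) + 41252) = 15325/((9395*(1/3428) - 1/40398) + 41252) = 15325/((9395/3428 - 1/40398) + 41252) = 15325/(189767891/69242172 + 41252) = 15325/(2856567847235/69242172) = 15325*(69242172/2856567847235) = 212227257180/571313569447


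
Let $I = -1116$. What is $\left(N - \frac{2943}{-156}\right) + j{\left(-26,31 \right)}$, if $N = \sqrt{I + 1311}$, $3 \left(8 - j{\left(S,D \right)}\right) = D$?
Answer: $\frac{2579}{156} + \sqrt{195} \approx 30.496$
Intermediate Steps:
$j{\left(S,D \right)} = 8 - \frac{D}{3}$
$N = \sqrt{195}$ ($N = \sqrt{-1116 + 1311} = \sqrt{195} \approx 13.964$)
$\left(N - \frac{2943}{-156}\right) + j{\left(-26,31 \right)} = \left(\sqrt{195} - \frac{2943}{-156}\right) + \left(8 - \frac{31}{3}\right) = \left(\sqrt{195} - - \frac{981}{52}\right) + \left(8 - \frac{31}{3}\right) = \left(\sqrt{195} + \frac{981}{52}\right) - \frac{7}{3} = \left(\frac{981}{52} + \sqrt{195}\right) - \frac{7}{3} = \frac{2579}{156} + \sqrt{195}$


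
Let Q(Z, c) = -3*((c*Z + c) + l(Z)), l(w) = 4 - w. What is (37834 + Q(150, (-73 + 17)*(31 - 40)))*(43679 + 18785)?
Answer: -11870658560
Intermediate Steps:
Q(Z, c) = -12 - 3*c + 3*Z - 3*Z*c (Q(Z, c) = -3*((c*Z + c) + (4 - Z)) = -3*((Z*c + c) + (4 - Z)) = -3*((c + Z*c) + (4 - Z)) = -3*(4 + c - Z + Z*c) = -12 - 3*c + 3*Z - 3*Z*c)
(37834 + Q(150, (-73 + 17)*(31 - 40)))*(43679 + 18785) = (37834 + (-12 - 3*(-73 + 17)*(31 - 40) + 3*150 - 3*150*(-73 + 17)*(31 - 40)))*(43679 + 18785) = (37834 + (-12 - (-168)*(-9) + 450 - 3*150*(-56*(-9))))*62464 = (37834 + (-12 - 3*504 + 450 - 3*150*504))*62464 = (37834 + (-12 - 1512 + 450 - 226800))*62464 = (37834 - 227874)*62464 = -190040*62464 = -11870658560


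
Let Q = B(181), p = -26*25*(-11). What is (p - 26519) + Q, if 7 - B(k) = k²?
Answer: -52123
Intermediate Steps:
p = 7150 (p = -650*(-11) = 7150)
B(k) = 7 - k²
Q = -32754 (Q = 7 - 1*181² = 7 - 1*32761 = 7 - 32761 = -32754)
(p - 26519) + Q = (7150 - 26519) - 32754 = -19369 - 32754 = -52123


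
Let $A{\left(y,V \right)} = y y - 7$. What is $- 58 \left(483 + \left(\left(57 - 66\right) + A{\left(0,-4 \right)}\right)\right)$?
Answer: $-27086$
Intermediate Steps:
$A{\left(y,V \right)} = -7 + y^{2}$ ($A{\left(y,V \right)} = y^{2} - 7 = -7 + y^{2}$)
$- 58 \left(483 + \left(\left(57 - 66\right) + A{\left(0,-4 \right)}\right)\right) = - 58 \left(483 + \left(\left(57 - 66\right) - \left(7 - 0^{2}\right)\right)\right) = - 58 \left(483 + \left(-9 + \left(-7 + 0\right)\right)\right) = - 58 \left(483 - 16\right) = \left(-58\right) 467 = -27086$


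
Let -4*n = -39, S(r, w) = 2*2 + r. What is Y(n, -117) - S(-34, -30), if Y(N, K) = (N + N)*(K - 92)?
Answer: -8091/2 ≈ -4045.5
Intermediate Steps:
S(r, w) = 4 + r
n = 39/4 (n = -¼*(-39) = 39/4 ≈ 9.7500)
Y(N, K) = 2*N*(-92 + K) (Y(N, K) = (2*N)*(-92 + K) = 2*N*(-92 + K))
Y(n, -117) - S(-34, -30) = 2*(39/4)*(-92 - 117) - (4 - 34) = 2*(39/4)*(-209) - 1*(-30) = -8151/2 + 30 = -8091/2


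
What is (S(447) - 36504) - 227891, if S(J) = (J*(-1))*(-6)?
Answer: -261713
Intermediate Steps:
S(J) = 6*J (S(J) = -J*(-6) = 6*J)
(S(447) - 36504) - 227891 = (6*447 - 36504) - 227891 = (2682 - 36504) - 227891 = -33822 - 227891 = -261713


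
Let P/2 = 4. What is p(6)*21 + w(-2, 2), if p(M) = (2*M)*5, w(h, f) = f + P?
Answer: 1270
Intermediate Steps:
P = 8 (P = 2*4 = 8)
w(h, f) = 8 + f (w(h, f) = f + 8 = 8 + f)
p(M) = 10*M
p(6)*21 + w(-2, 2) = (10*6)*21 + (8 + 2) = 60*21 + 10 = 1260 + 10 = 1270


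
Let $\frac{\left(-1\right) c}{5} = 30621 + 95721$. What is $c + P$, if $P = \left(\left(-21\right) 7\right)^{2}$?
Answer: $-610101$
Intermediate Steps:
$c = -631710$ ($c = - 5 \left(30621 + 95721\right) = \left(-5\right) 126342 = -631710$)
$P = 21609$ ($P = \left(-147\right)^{2} = 21609$)
$c + P = -631710 + 21609 = -610101$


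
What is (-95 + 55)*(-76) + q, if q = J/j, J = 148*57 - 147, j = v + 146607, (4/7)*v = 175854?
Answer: 306941522/100967 ≈ 3040.0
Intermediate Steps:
v = 615489/2 (v = (7/4)*175854 = 615489/2 ≈ 3.0774e+5)
j = 908703/2 (j = 615489/2 + 146607 = 908703/2 ≈ 4.5435e+5)
J = 8289 (J = 8436 - 147 = 8289)
q = 1842/100967 (q = 8289/(908703/2) = 8289*(2/908703) = 1842/100967 ≈ 0.018244)
(-95 + 55)*(-76) + q = (-95 + 55)*(-76) + 1842/100967 = -40*(-76) + 1842/100967 = 3040 + 1842/100967 = 306941522/100967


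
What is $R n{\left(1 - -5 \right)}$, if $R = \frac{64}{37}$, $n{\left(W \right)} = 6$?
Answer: $\frac{384}{37} \approx 10.378$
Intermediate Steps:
$R = \frac{64}{37}$ ($R = 64 \cdot \frac{1}{37} = \frac{64}{37} \approx 1.7297$)
$R n{\left(1 - -5 \right)} = \frac{64}{37} \cdot 6 = \frac{384}{37}$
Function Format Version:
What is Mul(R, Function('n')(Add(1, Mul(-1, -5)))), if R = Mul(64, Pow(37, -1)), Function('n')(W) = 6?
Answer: Rational(384, 37) ≈ 10.378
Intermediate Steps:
R = Rational(64, 37) (R = Mul(64, Rational(1, 37)) = Rational(64, 37) ≈ 1.7297)
Mul(R, Function('n')(Add(1, Mul(-1, -5)))) = Mul(Rational(64, 37), 6) = Rational(384, 37)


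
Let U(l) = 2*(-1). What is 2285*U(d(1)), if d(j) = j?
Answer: -4570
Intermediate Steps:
U(l) = -2
2285*U(d(1)) = 2285*(-2) = -4570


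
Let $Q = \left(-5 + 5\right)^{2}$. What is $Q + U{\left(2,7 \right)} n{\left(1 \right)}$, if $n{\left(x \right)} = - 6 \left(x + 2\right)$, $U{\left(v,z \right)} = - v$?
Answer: $36$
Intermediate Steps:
$n{\left(x \right)} = -12 - 6 x$ ($n{\left(x \right)} = - 6 \left(2 + x\right) = -12 - 6 x$)
$Q = 0$ ($Q = 0^{2} = 0$)
$Q + U{\left(2,7 \right)} n{\left(1 \right)} = 0 + \left(-1\right) 2 \left(-12 - 6\right) = 0 - 2 \left(-12 - 6\right) = 0 - -36 = 0 + 36 = 36$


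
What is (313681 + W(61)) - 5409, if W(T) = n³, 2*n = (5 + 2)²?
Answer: 2583825/8 ≈ 3.2298e+5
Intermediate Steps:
n = 49/2 (n = (5 + 2)²/2 = (½)*7² = (½)*49 = 49/2 ≈ 24.500)
W(T) = 117649/8 (W(T) = (49/2)³ = 117649/8)
(313681 + W(61)) - 5409 = (313681 + 117649/8) - 5409 = 2627097/8 - 5409 = 2583825/8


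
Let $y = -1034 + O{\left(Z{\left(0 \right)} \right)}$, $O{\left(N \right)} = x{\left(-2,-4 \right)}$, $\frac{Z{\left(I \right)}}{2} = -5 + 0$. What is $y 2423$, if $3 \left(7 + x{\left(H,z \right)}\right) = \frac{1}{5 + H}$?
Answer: $- \frac{22698664}{9} \approx -2.5221 \cdot 10^{6}$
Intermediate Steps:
$Z{\left(I \right)} = -10$ ($Z{\left(I \right)} = 2 \left(-5 + 0\right) = 2 \left(-5\right) = -10$)
$x{\left(H,z \right)} = -7 + \frac{1}{3 \left(5 + H\right)}$
$O{\left(N \right)} = - \frac{62}{9}$ ($O{\left(N \right)} = \frac{-104 - -42}{3 \left(5 - 2\right)} = \frac{-104 + 42}{3 \cdot 3} = \frac{1}{3} \cdot \frac{1}{3} \left(-62\right) = - \frac{62}{9}$)
$y = - \frac{9368}{9}$ ($y = -1034 - \frac{62}{9} = - \frac{9368}{9} \approx -1040.9$)
$y 2423 = \left(- \frac{9368}{9}\right) 2423 = - \frac{22698664}{9}$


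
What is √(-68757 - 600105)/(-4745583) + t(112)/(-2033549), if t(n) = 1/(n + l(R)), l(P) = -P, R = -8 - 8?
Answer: -1/260294272 - I*√74318/1581861 ≈ -3.8418e-9 - 0.00017234*I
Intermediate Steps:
R = -16
t(n) = 1/(16 + n) (t(n) = 1/(n - 1*(-16)) = 1/(n + 16) = 1/(16 + n))
√(-68757 - 600105)/(-4745583) + t(112)/(-2033549) = √(-68757 - 600105)/(-4745583) + 1/((16 + 112)*(-2033549)) = √(-668862)*(-1/4745583) - 1/2033549/128 = (3*I*√74318)*(-1/4745583) + (1/128)*(-1/2033549) = -I*√74318/1581861 - 1/260294272 = -1/260294272 - I*√74318/1581861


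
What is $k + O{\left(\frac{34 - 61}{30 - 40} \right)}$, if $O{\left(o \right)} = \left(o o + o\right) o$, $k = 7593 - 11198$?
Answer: $- \frac{3578027}{1000} \approx -3578.0$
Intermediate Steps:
$k = -3605$
$O{\left(o \right)} = o \left(o + o^{2}\right)$ ($O{\left(o \right)} = \left(o^{2} + o\right) o = \left(o + o^{2}\right) o = o \left(o + o^{2}\right)$)
$k + O{\left(\frac{34 - 61}{30 - 40} \right)} = -3605 + \left(\frac{34 - 61}{30 - 40}\right)^{2} \left(1 + \frac{34 - 61}{30 - 40}\right) = -3605 + \left(- \frac{27}{-10}\right)^{2} \left(1 - \frac{27}{-10}\right) = -3605 + \left(\left(-27\right) \left(- \frac{1}{10}\right)\right)^{2} \left(1 - - \frac{27}{10}\right) = -3605 + \left(\frac{27}{10}\right)^{2} \left(1 + \frac{27}{10}\right) = -3605 + \frac{729}{100} \cdot \frac{37}{10} = -3605 + \frac{26973}{1000} = - \frac{3578027}{1000}$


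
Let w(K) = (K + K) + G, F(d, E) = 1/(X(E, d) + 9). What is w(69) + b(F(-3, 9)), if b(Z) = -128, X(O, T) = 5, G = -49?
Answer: -39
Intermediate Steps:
F(d, E) = 1/14 (F(d, E) = 1/(5 + 9) = 1/14)
w(K) = -49 + 2*K (w(K) = (K + K) - 49 = 2*K - 49 = -49 + 2*K)
w(69) + b(F(-3, 9)) = (-49 + 2*69) - 128 = (-49 + 138) - 128 = 89 - 128 = -39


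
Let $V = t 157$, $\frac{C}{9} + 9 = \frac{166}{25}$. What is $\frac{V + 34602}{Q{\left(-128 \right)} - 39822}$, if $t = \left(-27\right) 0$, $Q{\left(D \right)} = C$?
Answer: $- \frac{288350}{332027} \approx -0.86845$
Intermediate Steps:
$C = - \frac{531}{25}$ ($C = -81 + 9 \cdot \frac{166}{25} = -81 + \frac{1494}{25} = - \frac{531}{25} \approx -21.24$)
$Q{\left(D \right)} = - \frac{531}{25}$
$t = 0$
$V = 0$ ($V = 0 \cdot 157 = 0$)
$\frac{V + 34602}{Q{\left(-128 \right)} - 39822} = \frac{0 + 34602}{- \frac{531}{25} - 39822} = \frac{34602}{- \frac{996081}{25}} = 34602 \left(- \frac{25}{996081}\right) = - \frac{288350}{332027}$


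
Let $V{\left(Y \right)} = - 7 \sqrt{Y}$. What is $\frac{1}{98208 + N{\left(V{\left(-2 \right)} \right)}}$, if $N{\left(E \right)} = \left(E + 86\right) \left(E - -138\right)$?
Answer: $\frac{54989}{6050038866} + \frac{392 i \sqrt{2}}{3025019433} \approx 9.089 \cdot 10^{-6} + 1.8326 \cdot 10^{-7} i$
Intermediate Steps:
$N{\left(E \right)} = \left(86 + E\right) \left(138 + E\right)$ ($N{\left(E \right)} = \left(86 + E\right) \left(E + 138\right) = \left(86 + E\right) \left(138 + E\right)$)
$\frac{1}{98208 + N{\left(V{\left(-2 \right)} \right)}} = \frac{1}{98208 + \left(11868 + \left(- 7 \sqrt{-2}\right)^{2} + 224 \left(- 7 \sqrt{-2}\right)\right)} = \frac{1}{98208 + \left(11868 + \left(- 7 i \sqrt{2}\right)^{2} + 224 \left(- 7 i \sqrt{2}\right)\right)} = \frac{1}{98208 - \left(-11770 + 1568 i \sqrt{2}\right)} = \frac{1}{98208 + \left(11770 - 1568 i \sqrt{2}\right)} = \frac{1}{109978 - 1568 i \sqrt{2}}$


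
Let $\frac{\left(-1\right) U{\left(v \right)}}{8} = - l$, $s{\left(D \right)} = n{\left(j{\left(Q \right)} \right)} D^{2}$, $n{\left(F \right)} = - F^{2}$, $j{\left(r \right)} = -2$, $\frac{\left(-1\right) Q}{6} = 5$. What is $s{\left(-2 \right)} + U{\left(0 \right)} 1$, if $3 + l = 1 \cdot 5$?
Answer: $0$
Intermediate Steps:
$Q = -30$ ($Q = \left(-6\right) 5 = -30$)
$l = 2$ ($l = -3 + 1 \cdot 5 = -3 + 5 = 2$)
$s{\left(D \right)} = - 4 D^{2}$ ($s{\left(D \right)} = - \left(-2\right)^{2} D^{2} = \left(-1\right) 4 D^{2} = - 4 D^{2}$)
$U{\left(v \right)} = 16$ ($U{\left(v \right)} = - 8 \left(\left(-1\right) 2\right) = \left(-8\right) \left(-2\right) = 16$)
$s{\left(-2 \right)} + U{\left(0 \right)} 1 = - 4 \left(-2\right)^{2} + 16 \cdot 1 = \left(-4\right) 4 + 16 = -16 + 16 = 0$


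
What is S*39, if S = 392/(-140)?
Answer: -546/5 ≈ -109.20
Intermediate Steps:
S = -14/5 (S = 392*(-1/140) = -14/5 ≈ -2.8000)
S*39 = -14/5*39 = -546/5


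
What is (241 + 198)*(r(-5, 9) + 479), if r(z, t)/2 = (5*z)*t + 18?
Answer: 28535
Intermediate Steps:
r(z, t) = 36 + 10*t*z (r(z, t) = 2*((5*z)*t + 18) = 2*(5*t*z + 18) = 2*(18 + 5*t*z) = 36 + 10*t*z)
(241 + 198)*(r(-5, 9) + 479) = (241 + 198)*((36 + 10*9*(-5)) + 479) = 439*((36 - 450) + 479) = 439*(-414 + 479) = 439*65 = 28535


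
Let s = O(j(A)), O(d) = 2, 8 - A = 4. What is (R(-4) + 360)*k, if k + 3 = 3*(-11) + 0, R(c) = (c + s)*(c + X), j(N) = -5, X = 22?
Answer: -11664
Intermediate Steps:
A = 4 (A = 8 - 1*4 = 8 - 4 = 4)
s = 2
R(c) = (2 + c)*(22 + c) (R(c) = (c + 2)*(c + 22) = (2 + c)*(22 + c))
k = -36 (k = -3 + (3*(-11) + 0) = -3 + (-33 + 0) = -3 - 33 = -36)
(R(-4) + 360)*k = ((44 + (-4)² + 24*(-4)) + 360)*(-36) = ((44 + 16 - 96) + 360)*(-36) = (-36 + 360)*(-36) = 324*(-36) = -11664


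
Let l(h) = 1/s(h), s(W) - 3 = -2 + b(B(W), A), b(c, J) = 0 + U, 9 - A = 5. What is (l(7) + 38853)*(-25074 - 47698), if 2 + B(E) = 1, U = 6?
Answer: -2827420912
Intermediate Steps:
A = 4 (A = 9 - 1*5 = 9 - 5 = 4)
B(E) = -1 (B(E) = -2 + 1 = -1)
b(c, J) = 6 (b(c, J) = 0 + 6 = 6)
s(W) = 7 (s(W) = 3 + (-2 + 6) = 3 + 4 = 7)
l(h) = ⅐ (l(h) = 1/7 = ⅐)
(l(7) + 38853)*(-25074 - 47698) = (⅐ + 38853)*(-25074 - 47698) = (271972/7)*(-72772) = -2827420912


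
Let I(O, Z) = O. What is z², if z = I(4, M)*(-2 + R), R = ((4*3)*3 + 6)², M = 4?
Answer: 49674304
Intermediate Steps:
R = 1764 (R = (12*3 + 6)² = (36 + 6)² = 42² = 1764)
z = 7048 (z = 4*(-2 + 1764) = 4*1762 = 7048)
z² = 7048² = 49674304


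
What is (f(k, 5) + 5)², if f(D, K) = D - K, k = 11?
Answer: 121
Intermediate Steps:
(f(k, 5) + 5)² = ((11 - 1*5) + 5)² = ((11 - 5) + 5)² = (6 + 5)² = 11² = 121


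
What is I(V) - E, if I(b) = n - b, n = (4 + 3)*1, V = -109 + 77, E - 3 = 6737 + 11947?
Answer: -18648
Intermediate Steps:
E = 18687 (E = 3 + (6737 + 11947) = 3 + 18684 = 18687)
V = -32
n = 7 (n = 7*1 = 7)
I(b) = 7 - b
I(V) - E = (7 - 1*(-32)) - 1*18687 = (7 + 32) - 18687 = 39 - 18687 = -18648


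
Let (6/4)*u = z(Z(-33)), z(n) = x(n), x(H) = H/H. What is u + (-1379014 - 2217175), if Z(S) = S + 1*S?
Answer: -10788565/3 ≈ -3.5962e+6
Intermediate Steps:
x(H) = 1
Z(S) = 2*S (Z(S) = S + S = 2*S)
z(n) = 1
u = ⅔ (u = (⅔)*1 = ⅔ ≈ 0.66667)
u + (-1379014 - 2217175) = ⅔ + (-1379014 - 2217175) = ⅔ - 3596189 = -10788565/3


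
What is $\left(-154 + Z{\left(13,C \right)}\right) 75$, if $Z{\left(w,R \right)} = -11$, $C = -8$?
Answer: $-12375$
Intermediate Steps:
$\left(-154 + Z{\left(13,C \right)}\right) 75 = \left(-154 - 11\right) 75 = \left(-165\right) 75 = -12375$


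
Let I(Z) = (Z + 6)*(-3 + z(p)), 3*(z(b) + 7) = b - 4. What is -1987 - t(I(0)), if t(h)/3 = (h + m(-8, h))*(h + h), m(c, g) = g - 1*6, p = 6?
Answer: -41635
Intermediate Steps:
m(c, g) = -6 + g (m(c, g) = g - 6 = -6 + g)
z(b) = -25/3 + b/3 (z(b) = -7 + (b - 4)/3 = -7 + (-4 + b)/3 = -7 + (-4/3 + b/3) = -25/3 + b/3)
I(Z) = -56 - 28*Z/3 (I(Z) = (Z + 6)*(-3 + (-25/3 + (1/3)*6)) = (6 + Z)*(-3 + (-25/3 + 2)) = (6 + Z)*(-3 - 19/3) = (6 + Z)*(-28/3) = -56 - 28*Z/3)
t(h) = 6*h*(-6 + 2*h) (t(h) = 3*((h + (-6 + h))*(h + h)) = 3*((-6 + 2*h)*(2*h)) = 3*(2*h*(-6 + 2*h)) = 6*h*(-6 + 2*h))
-1987 - t(I(0)) = -1987 - 12*(-56 - 28/3*0)*(-3 + (-56 - 28/3*0)) = -1987 - 12*(-56 + 0)*(-3 + (-56 + 0)) = -1987 - 12*(-56)*(-3 - 56) = -1987 - 12*(-56)*(-59) = -1987 - 1*39648 = -1987 - 39648 = -41635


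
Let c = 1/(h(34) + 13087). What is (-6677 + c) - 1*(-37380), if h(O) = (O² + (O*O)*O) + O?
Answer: 1645097444/53581 ≈ 30703.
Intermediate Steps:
h(O) = O + O² + O³ (h(O) = (O² + O²*O) + O = (O² + O³) + O = O + O² + O³)
c = 1/53581 (c = 1/(34*(1 + 34 + 34²) + 13087) = 1/(34*(1 + 34 + 1156) + 13087) = 1/(34*1191 + 13087) = 1/(40494 + 13087) = 1/53581 ≈ 1.8663e-5)
(-6677 + c) - 1*(-37380) = (-6677 + 1/53581) - 1*(-37380) = -357760336/53581 + 37380 = 1645097444/53581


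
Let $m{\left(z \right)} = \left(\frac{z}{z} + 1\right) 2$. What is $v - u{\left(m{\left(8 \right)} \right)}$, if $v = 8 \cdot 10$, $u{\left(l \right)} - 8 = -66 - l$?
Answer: $142$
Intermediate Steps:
$m{\left(z \right)} = 4$ ($m{\left(z \right)} = \left(1 + 1\right) 2 = 2 \cdot 2 = 4$)
$u{\left(l \right)} = -58 - l$ ($u{\left(l \right)} = 8 - \left(66 + l\right) = -58 - l$)
$v = 80$
$v - u{\left(m{\left(8 \right)} \right)} = 80 - \left(-58 - 4\right) = 80 - -62 = 80 + 62 = 142$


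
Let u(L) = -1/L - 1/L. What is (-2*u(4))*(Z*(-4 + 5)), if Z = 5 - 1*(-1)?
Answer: 6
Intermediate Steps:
Z = 6 (Z = 5 + 1 = 6)
u(L) = -2/L
(-2*u(4))*(Z*(-4 + 5)) = (-(-4)/4)*(6*(-4 + 5)) = (-(-4)/4)*(6*1) = -2*(-½)*6 = 1*6 = 6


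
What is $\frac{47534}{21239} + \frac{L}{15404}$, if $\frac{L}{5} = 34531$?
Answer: $\frac{4399233281}{327165556} \approx 13.447$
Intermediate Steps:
$L = 172655$ ($L = 5 \cdot 34531 = 172655$)
$\frac{47534}{21239} + \frac{L}{15404} = \frac{47534}{21239} + \frac{172655}{15404} = \frac{4399233281}{327165556}$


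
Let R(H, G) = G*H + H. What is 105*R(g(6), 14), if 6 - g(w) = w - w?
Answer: 9450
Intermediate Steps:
g(w) = 6 (g(w) = 6 - (w - w) = 6 - 1*0 = 6 + 0 = 6)
R(H, G) = H + G*H
105*R(g(6), 14) = 105*(6*(1 + 14)) = 105*(6*15) = 105*90 = 9450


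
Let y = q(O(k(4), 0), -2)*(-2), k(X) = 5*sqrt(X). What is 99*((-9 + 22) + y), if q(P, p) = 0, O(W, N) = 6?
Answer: 1287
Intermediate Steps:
y = 0 (y = 0*(-2) = 0)
99*((-9 + 22) + y) = 99*((-9 + 22) + 0) = 99*(13 + 0) = 99*13 = 1287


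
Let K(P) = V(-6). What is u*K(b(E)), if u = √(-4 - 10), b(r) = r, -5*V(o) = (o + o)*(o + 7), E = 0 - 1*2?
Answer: 12*I*√14/5 ≈ 8.98*I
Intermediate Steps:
E = -2 (E = 0 - 2 = -2)
V(o) = -2*o*(7 + o)/5 (V(o) = -(o + o)*(o + 7)/5 = -2*o*(7 + o)/5)
K(P) = 12/5 (K(P) = -⅖*(-6)*(7 - 6) = -⅖*(-6)*1 = 12/5)
u = I*√14 (u = √(-14) = I*√14 ≈ 3.7417*I)
u*K(b(E)) = (I*√14)*(12/5) = 12*I*√14/5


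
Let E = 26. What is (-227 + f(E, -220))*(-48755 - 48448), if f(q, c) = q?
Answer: 19537803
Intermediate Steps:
(-227 + f(E, -220))*(-48755 - 48448) = (-227 + 26)*(-48755 - 48448) = -201*(-97203) = 19537803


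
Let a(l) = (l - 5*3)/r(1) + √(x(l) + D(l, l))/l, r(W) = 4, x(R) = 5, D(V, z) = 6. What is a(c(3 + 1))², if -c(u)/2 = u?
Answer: 2127/64 + 23*√11/16 ≈ 38.002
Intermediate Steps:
c(u) = -2*u
a(l) = -15/4 + l/4 + √11/l (a(l) = (l - 5*3)/4 + √(5 + 6)/l = (l - 15)*(¼) + √11/l = (-15 + l)*(¼) + √11/l = (-15/4 + l/4) + √11/l = -15/4 + l/4 + √11/l)
a(c(3 + 1))² = ((√11 + (-2*(3 + 1))*(-15 - 2*(3 + 1))/4)/((-2*(3 + 1))))² = ((√11 + (-2*4)*(-15 - 2*4)/4)/((-2*4)))² = ((√11 + (¼)*(-8)*(-15 - 8))/(-8))² = (-(√11 + (¼)*(-8)*(-23))/8)² = (-(√11 + 46)/8)² = (-(46 + √11)/8)² = (-23/4 - √11/8)²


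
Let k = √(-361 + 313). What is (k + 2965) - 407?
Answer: 2558 + 4*I*√3 ≈ 2558.0 + 6.9282*I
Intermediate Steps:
k = 4*I*√3 (k = √(-48) = 4*I*√3 ≈ 6.9282*I)
(k + 2965) - 407 = (4*I*√3 + 2965) - 407 = (2965 + 4*I*√3) - 407 = 2558 + 4*I*√3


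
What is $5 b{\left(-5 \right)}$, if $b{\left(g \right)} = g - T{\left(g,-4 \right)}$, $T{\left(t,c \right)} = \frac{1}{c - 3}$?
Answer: $- \frac{170}{7} \approx -24.286$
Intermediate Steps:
$T{\left(t,c \right)} = \frac{1}{-3 + c}$
$b{\left(g \right)} = \frac{1}{7} + g$ ($b{\left(g \right)} = g - \frac{1}{-3 - 4} = g - \frac{1}{-7} = g - - \frac{1}{7} = g + \frac{1}{7} = \frac{1}{7} + g$)
$5 b{\left(-5 \right)} = 5 \left(\frac{1}{7} - 5\right) = 5 \left(- \frac{34}{7}\right) = - \frac{170}{7}$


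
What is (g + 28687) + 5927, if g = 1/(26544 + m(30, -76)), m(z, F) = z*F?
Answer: 839874097/24264 ≈ 34614.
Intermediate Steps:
m(z, F) = F*z
g = 1/24264 (g = 1/(26544 - 76*30) = 1/(26544 - 2280) = 1/24264 ≈ 4.1213e-5)
(g + 28687) + 5927 = (1/24264 + 28687) + 5927 = 696061369/24264 + 5927 = 839874097/24264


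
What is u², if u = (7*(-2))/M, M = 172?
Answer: 49/7396 ≈ 0.0066252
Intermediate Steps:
u = -7/86 (u = (7*(-2))/172 = -14*1/172 = -7/86 ≈ -0.081395)
u² = (-7/86)² = 49/7396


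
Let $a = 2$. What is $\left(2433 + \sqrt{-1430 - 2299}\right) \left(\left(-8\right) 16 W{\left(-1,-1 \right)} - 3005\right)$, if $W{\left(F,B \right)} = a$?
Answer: $-7934013 - 3261 i \sqrt{3729} \approx -7.934 \cdot 10^{6} - 1.9913 \cdot 10^{5} i$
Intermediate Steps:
$W{\left(F,B \right)} = 2$
$\left(2433 + \sqrt{-1430 - 2299}\right) \left(\left(-8\right) 16 W{\left(-1,-1 \right)} - 3005\right) = \left(2433 + \sqrt{-1430 - 2299}\right) \left(\left(-8\right) 16 \cdot 2 - 3005\right) = \left(2433 + \sqrt{-3729}\right) \left(\left(-128\right) 2 - 3005\right) = \left(2433 + i \sqrt{3729}\right) \left(-256 - 3005\right) = \left(2433 + i \sqrt{3729}\right) \left(-3261\right) = -7934013 - 3261 i \sqrt{3729}$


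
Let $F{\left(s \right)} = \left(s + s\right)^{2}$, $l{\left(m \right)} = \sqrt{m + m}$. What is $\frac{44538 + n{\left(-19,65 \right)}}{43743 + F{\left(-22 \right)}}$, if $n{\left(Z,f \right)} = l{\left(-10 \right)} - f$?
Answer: $\frac{44473}{45679} + \frac{2 i \sqrt{5}}{45679} \approx 0.9736 + 9.7904 \cdot 10^{-5} i$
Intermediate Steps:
$l{\left(m \right)} = \sqrt{2} \sqrt{m}$ ($l{\left(m \right)} = \sqrt{2 m} = \sqrt{2} \sqrt{m}$)
$F{\left(s \right)} = 4 s^{2}$ ($F{\left(s \right)} = \left(2 s\right)^{2} = 4 s^{2}$)
$n{\left(Z,f \right)} = - f + 2 i \sqrt{5}$ ($n{\left(Z,f \right)} = \sqrt{2} \sqrt{-10} - f = \sqrt{2} i \sqrt{10} - f = 2 i \sqrt{5} - f = - f + 2 i \sqrt{5}$)
$\frac{44538 + n{\left(-19,65 \right)}}{43743 + F{\left(-22 \right)}} = \frac{44538 + \left(\left(-1\right) 65 + 2 i \sqrt{5}\right)}{43743 + 4 \left(-22\right)^{2}} = \frac{44538 - \left(65 - 2 i \sqrt{5}\right)}{43743 + 4 \cdot 484} = \frac{44473 + 2 i \sqrt{5}}{43743 + 1936} = \frac{44473 + 2 i \sqrt{5}}{45679} = \left(44473 + 2 i \sqrt{5}\right) \frac{1}{45679} = \frac{44473}{45679} + \frac{2 i \sqrt{5}}{45679}$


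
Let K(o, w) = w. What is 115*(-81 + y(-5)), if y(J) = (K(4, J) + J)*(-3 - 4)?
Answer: -1265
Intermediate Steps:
y(J) = -14*J (y(J) = (J + J)*(-3 - 4) = (2*J)*(-7) = -14*J)
115*(-81 + y(-5)) = 115*(-81 - 14*(-5)) = 115*(-81 + 70) = 115*(-11) = -1265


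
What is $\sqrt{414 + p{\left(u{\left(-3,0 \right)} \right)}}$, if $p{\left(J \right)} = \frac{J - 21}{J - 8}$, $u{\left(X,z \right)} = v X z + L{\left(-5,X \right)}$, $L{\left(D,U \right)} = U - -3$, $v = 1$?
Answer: $\frac{\sqrt{6666}}{4} \approx 20.411$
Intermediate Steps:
$L{\left(D,U \right)} = 3 + U$ ($L{\left(D,U \right)} = U + 3 = 3 + U$)
$u{\left(X,z \right)} = 3 + X + X z$ ($u{\left(X,z \right)} = 1 X z + \left(3 + X\right) = X z + \left(3 + X\right) = 3 + X + X z$)
$p{\left(J \right)} = \frac{-21 + J}{-8 + J}$
$\sqrt{414 + p{\left(u{\left(-3,0 \right)} \right)}} = \sqrt{414 + \frac{-21 - 0}{-8 - 0}} = \sqrt{414 + \frac{-21 + \left(3 - 3 + 0\right)}{-8 + \left(3 - 3 + 0\right)}} = \sqrt{414 + \frac{-21 + 0}{-8 + 0}} = \sqrt{414 + \frac{1}{-8} \left(-21\right)} = \sqrt{414 - - \frac{21}{8}} = \sqrt{414 + \frac{21}{8}} = \sqrt{\frac{3333}{8}} = \frac{\sqrt{6666}}{4}$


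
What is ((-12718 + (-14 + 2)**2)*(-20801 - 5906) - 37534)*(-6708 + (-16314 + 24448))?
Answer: 478816980984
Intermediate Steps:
((-12718 + (-14 + 2)**2)*(-20801 - 5906) - 37534)*(-6708 + (-16314 + 24448)) = ((-12718 + (-12)**2)*(-26707) - 37534)*(-6708 + 8134) = ((-12718 + 144)*(-26707) - 37534)*1426 = (-12574*(-26707) - 37534)*1426 = (335813818 - 37534)*1426 = 335776284*1426 = 478816980984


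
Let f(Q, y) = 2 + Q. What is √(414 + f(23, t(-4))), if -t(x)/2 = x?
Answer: √439 ≈ 20.952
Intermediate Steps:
t(x) = -2*x
√(414 + f(23, t(-4))) = √(414 + (2 + 23)) = √(414 + 25) = √439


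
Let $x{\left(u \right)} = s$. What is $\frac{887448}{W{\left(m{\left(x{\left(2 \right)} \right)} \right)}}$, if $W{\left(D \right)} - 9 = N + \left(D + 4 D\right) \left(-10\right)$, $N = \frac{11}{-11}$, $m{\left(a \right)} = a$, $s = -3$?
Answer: $\frac{443724}{79} \approx 5616.8$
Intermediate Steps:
$x{\left(u \right)} = -3$
$N = -1$ ($N = 11 \left(- \frac{1}{11}\right) = -1$)
$W{\left(D \right)} = 8 - 50 D$ ($W{\left(D \right)} = 9 + \left(-1 + \left(D + 4 D\right) \left(-10\right)\right) = 9 + \left(-1 + 5 D \left(-10\right)\right) = 9 - \left(1 + 50 D\right) = 8 - 50 D$)
$\frac{887448}{W{\left(m{\left(x{\left(2 \right)} \right)} \right)}} = \frac{887448}{8 - -150} = \frac{887448}{8 + 150} = \frac{887448}{158} = 887448 \cdot \frac{1}{158} = \frac{443724}{79}$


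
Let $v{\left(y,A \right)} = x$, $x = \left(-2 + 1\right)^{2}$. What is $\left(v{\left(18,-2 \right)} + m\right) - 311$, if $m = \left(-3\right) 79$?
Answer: $-547$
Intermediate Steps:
$x = 1$ ($x = \left(-1\right)^{2} = 1$)
$v{\left(y,A \right)} = 1$
$m = -237$
$\left(v{\left(18,-2 \right)} + m\right) - 311 = \left(1 - 237\right) - 311 = -236 - 311 = -547$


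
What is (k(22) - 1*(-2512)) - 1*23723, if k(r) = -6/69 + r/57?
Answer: -27807229/1311 ≈ -21211.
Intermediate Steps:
k(r) = -2/23 + r/57 (k(r) = -6*1/69 + r*(1/57) = -2/23 + r/57)
(k(22) - 1*(-2512)) - 1*23723 = ((-2/23 + (1/57)*22) - 1*(-2512)) - 1*23723 = ((-2/23 + 22/57) + 2512) - 23723 = (392/1311 + 2512) - 23723 = 3293624/1311 - 23723 = -27807229/1311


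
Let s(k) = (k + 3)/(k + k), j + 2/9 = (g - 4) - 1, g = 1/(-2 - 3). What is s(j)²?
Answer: 11881/238144 ≈ 0.049890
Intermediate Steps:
g = -⅕ (g = 1/(-5) = -⅕ ≈ -0.20000)
j = -244/45 (j = -2/9 + ((-⅕ - 4) - 1) = -2/9 + (-21/5 - 1) = -2/9 - 26/5 = -244/45 ≈ -5.4222)
s(k) = (3 + k)/(2*k) (s(k) = (3 + k)/((2*k)) = (3 + k)*(1/(2*k)) = (3 + k)/(2*k))
s(j)² = ((3 - 244/45)/(2*(-244/45)))² = ((½)*(-45/244)*(-109/45))² = (109/488)² = 11881/238144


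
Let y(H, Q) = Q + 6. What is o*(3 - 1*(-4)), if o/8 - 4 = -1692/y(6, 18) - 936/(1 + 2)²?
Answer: -9548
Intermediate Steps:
y(H, Q) = 6 + Q
o = -1364 (o = 32 + 8*(-1692/(6 + 18) - 936/(1 + 2)²) = 32 + 8*(-1692/24 - 936/(3²)) = 32 + 8*(-1692*1/24 - 936/9) = 32 + 8*(-141/2 - 936*⅑) = 32 + 8*(-141/2 - 104) = 32 + 8*(-349/2) = 32 - 1396 = -1364)
o*(3 - 1*(-4)) = -1364*(3 - 1*(-4)) = -1364*(3 + 4) = -1364*7 = -9548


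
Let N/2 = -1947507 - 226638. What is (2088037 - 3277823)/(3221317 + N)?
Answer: 1189786/1126973 ≈ 1.0557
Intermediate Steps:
N = -4348290 (N = 2*(-1947507 - 226638) = 2*(-2174145) = -4348290)
(2088037 - 3277823)/(3221317 + N) = (2088037 - 3277823)/(3221317 - 4348290) = -1189786/(-1126973) = -1189786*(-1/1126973) = 1189786/1126973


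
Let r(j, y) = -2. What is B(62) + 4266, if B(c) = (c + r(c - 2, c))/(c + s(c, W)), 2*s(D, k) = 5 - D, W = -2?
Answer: 285942/67 ≈ 4267.8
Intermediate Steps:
s(D, k) = 5/2 - D/2 (s(D, k) = (5 - D)/2 = 5/2 - D/2)
B(c) = (-2 + c)/(5/2 + c/2) (B(c) = (c - 2)/(c + (5/2 - c/2)) = (-2 + c)/(5/2 + c/2))
B(62) + 4266 = 2*(-2 + 62)/(5 + 62) + 4266 = 2*60/67 + 4266 = 2*(1/67)*60 + 4266 = 120/67 + 4266 = 285942/67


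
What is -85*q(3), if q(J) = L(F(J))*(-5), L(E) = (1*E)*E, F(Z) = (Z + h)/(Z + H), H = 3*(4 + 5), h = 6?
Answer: 153/4 ≈ 38.250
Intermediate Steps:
H = 27 (H = 3*9 = 27)
F(Z) = (6 + Z)/(27 + Z) (F(Z) = (Z + 6)/(Z + 27) = (6 + Z)/(27 + Z))
L(E) = E² (L(E) = E*E = E²)
q(J) = -5*(6 + J)²/(27 + J)² (q(J) = ((6 + J)/(27 + J))²*(-5) = ((6 + J)²/(27 + J)²)*(-5) = -5*(6 + J)²/(27 + J)²)
-85*q(3) = -(-425)*(6 + 3)²/(27 + 3)² = -(-425)*9²/30² = -(-425)*81/900 = -85*(-9/20) = 153/4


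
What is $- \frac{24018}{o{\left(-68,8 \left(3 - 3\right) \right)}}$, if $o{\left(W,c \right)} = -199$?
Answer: $\frac{24018}{199} \approx 120.69$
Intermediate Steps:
$- \frac{24018}{o{\left(-68,8 \left(3 - 3\right) \right)}} = - \frac{24018}{-199} = \left(-24018\right) \left(- \frac{1}{199}\right) = \frac{24018}{199}$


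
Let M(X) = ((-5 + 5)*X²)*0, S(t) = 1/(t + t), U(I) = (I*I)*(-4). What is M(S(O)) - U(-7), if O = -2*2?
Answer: 196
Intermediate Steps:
O = -4
U(I) = -4*I² (U(I) = I²*(-4) = -4*I²)
S(t) = 1/(2*t)
M(X) = 0 (M(X) = (0*X²)*0 = 0*0 = 0)
M(S(O)) - U(-7) = 0 - (-4)*(-7)² = 0 - (-4)*49 = 0 - 1*(-196) = 0 + 196 = 196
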